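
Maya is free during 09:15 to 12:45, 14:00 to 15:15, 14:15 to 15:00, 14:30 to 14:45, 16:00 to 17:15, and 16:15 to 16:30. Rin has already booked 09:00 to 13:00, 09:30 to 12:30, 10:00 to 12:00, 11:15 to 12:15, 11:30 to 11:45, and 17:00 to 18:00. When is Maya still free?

14:00-15:15, 16:00-17:00

First set merges to 09:15-12:45, 14:00-15:15, 16:00-17:15.
Second set merges to 09:00-13:00, 17:00-18:00.
09:15-12:45 lies entirely inside B → drops out.
14:00-15:15 is untouched.
16:00-17:15 with B removed leaves 16:00-17:00.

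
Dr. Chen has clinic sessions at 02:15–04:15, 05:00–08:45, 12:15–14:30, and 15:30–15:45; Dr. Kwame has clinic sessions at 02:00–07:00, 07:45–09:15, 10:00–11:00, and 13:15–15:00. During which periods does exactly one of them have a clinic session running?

Only in the first: 07:00-07:45, 12:15-13:15, 15:30-15:45.
Only in the second: 02:00-02:15, 04:15-05:00, 08:45-09:15, 10:00-11:00, 14:30-15:00.
Together these are the periods covered by exactly one.

02:00-02:15, 04:15-05:00, 07:00-07:45, 08:45-09:15, 10:00-11:00, 12:15-13:15, 14:30-15:00, 15:30-15:45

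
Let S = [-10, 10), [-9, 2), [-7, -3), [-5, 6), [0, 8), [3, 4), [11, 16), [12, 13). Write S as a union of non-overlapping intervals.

[-9, 2) overlaps/touches [-10, 10) → extend to [-10, 10).
[-7, -3) overlaps/touches [-10, 10) → extend to [-10, 10).
[-5, 6) overlaps/touches [-10, 10) → extend to [-10, 10).
[0, 8) overlaps/touches [-10, 10) → extend to [-10, 10).
[3, 4) overlaps/touches [-10, 10) → extend to [-10, 10).
[11, 16) is disjoint → start new block.
[12, 13) overlaps/touches [11, 16) → extend to [11, 16).

[-10, 10) ∪ [11, 16)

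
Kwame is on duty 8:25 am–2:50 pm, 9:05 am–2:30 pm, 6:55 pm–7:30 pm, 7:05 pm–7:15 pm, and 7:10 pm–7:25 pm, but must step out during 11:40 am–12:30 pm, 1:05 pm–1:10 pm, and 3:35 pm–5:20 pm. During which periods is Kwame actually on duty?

8:25 am–11:40 am, 12:30 pm–1:05 pm, 1:10 pm–2:50 pm, 6:55 pm–7:30 pm

A, merged: 8:25 am–2:50 pm, 6:55 pm–7:30 pm.
8:25 am–2:50 pm \ B = 8:25 am–11:40 am, 12:30 pm–1:05 pm, 1:10 pm–2:50 pm.
6:55 pm–7:30 pm: nothing removed.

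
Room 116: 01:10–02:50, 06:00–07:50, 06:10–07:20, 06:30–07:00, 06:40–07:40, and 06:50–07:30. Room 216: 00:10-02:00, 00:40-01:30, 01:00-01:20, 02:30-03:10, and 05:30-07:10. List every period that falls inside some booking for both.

First set merges to 01:10-02:50, 06:00-07:50.
Second set merges to 00:10-02:00, 02:30-03:10, 05:30-07:10.
01:10-02:50 ∩ B → 01:10-02:00, 02:30-02:50.
06:00-07:50 ∩ B → 06:00-07:10.

01:10-02:00, 02:30-02:50, 06:00-07:10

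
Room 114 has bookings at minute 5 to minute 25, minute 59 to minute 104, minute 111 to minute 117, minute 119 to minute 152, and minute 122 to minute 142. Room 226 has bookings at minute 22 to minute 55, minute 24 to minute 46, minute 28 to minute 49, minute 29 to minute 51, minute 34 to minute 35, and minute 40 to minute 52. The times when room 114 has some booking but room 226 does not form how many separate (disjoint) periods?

4

A, merged: minute 5 to minute 25, minute 59 to minute 104, minute 111 to minute 117, minute 119 to minute 152.
B, merged: minute 22 to minute 55.
A \ B = minute 5 to minute 22, minute 59 to minute 104, minute 111 to minute 117, minute 119 to minute 152.
That is 4 disjoint pieces.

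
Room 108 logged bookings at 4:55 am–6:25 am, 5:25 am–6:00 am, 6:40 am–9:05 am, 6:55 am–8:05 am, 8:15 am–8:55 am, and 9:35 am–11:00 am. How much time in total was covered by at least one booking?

5 h 20 min

Merged: 4:55 am-6:25 am, 6:40 am-9:05 am, 9:35 am-11:00 am.
Lengths: 1 h 30 min + 2 h 25 min + 1 h 25 min = 5 h 20 min.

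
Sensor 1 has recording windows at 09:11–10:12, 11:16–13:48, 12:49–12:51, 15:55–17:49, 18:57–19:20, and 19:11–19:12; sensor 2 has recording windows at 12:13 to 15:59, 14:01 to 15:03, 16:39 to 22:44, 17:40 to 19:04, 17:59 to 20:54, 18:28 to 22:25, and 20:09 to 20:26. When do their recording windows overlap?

12:13-13:48, 15:55-15:59, 16:39-17:49, 18:57-19:20

Merge the first list: 09:11-10:12, 11:16-13:48, 15:55-17:49, 18:57-19:20.
Merge the second list: 12:13-15:59, 16:39-22:44.
09:11-10:12: no overlap with the second set.
11:16-13:48 meets the second set on 12:13-13:48.
15:55-17:49 meets the second set on 15:55-15:59, 16:39-17:49.
18:57-19:20 meets the second set on 18:57-19:20.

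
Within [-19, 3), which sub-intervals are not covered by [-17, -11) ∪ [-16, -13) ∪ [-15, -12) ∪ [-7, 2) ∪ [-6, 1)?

[-19, -17) ∪ [-11, -7) ∪ [2, 3)

After merging, the occupied span is [-17, -11), [-7, 2).
Complement within [-19, 3): [-19, -17), [-11, -7), [2, 3).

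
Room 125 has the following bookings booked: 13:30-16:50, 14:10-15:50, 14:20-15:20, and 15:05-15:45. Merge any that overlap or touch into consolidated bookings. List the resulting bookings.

13:30–16:50

14:10–15:50 overlaps/touches 13:30–16:50 → extend to 13:30–16:50.
14:20–15:20 overlaps/touches 13:30–16:50 → extend to 13:30–16:50.
15:05–15:45 overlaps/touches 13:30–16:50 → extend to 13:30–16:50.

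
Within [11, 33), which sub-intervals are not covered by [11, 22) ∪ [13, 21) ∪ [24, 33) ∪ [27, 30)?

After merging, the occupied span is [11, 22), [24, 33).
Complement within [11, 33): [22, 24).

[22, 24)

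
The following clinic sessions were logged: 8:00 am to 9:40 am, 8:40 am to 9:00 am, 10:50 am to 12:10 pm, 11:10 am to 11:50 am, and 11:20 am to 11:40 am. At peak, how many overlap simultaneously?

3

Sweep endpoints in order; track running count of active intervals.
Peak of 3 reached at 11:20 am.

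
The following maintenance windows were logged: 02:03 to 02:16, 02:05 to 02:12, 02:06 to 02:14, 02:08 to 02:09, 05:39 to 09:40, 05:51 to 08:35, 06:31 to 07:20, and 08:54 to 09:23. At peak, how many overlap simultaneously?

Walk the sorted start/end points keeping a running depth.
The depth first hits 4 at 02:08.

4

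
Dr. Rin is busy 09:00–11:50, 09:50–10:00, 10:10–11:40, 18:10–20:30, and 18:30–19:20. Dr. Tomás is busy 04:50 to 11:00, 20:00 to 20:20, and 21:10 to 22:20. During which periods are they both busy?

First set merges to 09:00–11:50, 18:10–20:30.
09:00–11:50 ∩ B → 09:00–11:00.
18:10–20:30 ∩ B → 20:00–20:20.

09:00–11:00, 20:00–20:20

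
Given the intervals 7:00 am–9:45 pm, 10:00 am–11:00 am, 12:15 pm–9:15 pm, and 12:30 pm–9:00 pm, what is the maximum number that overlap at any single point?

3

At 12:30 pm, 3 of the intervals are simultaneously active.
No point has more.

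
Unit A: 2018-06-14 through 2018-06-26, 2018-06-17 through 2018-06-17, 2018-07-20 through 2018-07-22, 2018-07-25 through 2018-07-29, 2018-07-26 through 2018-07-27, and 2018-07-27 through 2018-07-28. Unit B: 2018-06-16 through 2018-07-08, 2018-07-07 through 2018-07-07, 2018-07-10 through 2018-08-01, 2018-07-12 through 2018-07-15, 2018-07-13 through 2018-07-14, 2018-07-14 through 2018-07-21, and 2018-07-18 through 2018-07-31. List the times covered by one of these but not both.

2018-06-14 through 2018-06-15, 2018-06-27 through 2018-07-08, 2018-07-10 through 2018-07-19, 2018-07-23 through 2018-07-24, 2018-07-30 through 2018-08-01

A, merged: 2018-06-14 through 2018-06-26, 2018-07-20 through 2018-07-22, 2018-07-25 through 2018-07-29.
B, merged: 2018-06-16 through 2018-07-08, 2018-07-10 through 2018-08-01.
A \ B = 2018-06-14 through 2018-06-15.
B \ A = 2018-06-27 through 2018-07-08, 2018-07-10 through 2018-07-19, 2018-07-23 through 2018-07-24, 2018-07-30 through 2018-08-01.
Union of the two gives the symmetric difference.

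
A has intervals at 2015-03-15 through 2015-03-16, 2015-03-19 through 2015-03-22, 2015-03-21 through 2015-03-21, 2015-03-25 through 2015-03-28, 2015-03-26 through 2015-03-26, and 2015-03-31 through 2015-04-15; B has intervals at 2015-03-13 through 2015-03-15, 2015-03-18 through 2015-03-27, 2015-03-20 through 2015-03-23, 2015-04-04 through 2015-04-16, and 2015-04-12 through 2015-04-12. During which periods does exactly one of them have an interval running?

2015-03-13 through 2015-03-14, 2015-03-16 through 2015-03-16, 2015-03-18 through 2015-03-18, 2015-03-23 through 2015-03-24, 2015-03-28 through 2015-03-28, 2015-03-31 through 2015-04-03, 2015-04-16 through 2015-04-16

First set merges to 2015-03-15 through 2015-03-16, 2015-03-19 through 2015-03-22, 2015-03-25 through 2015-03-28, 2015-03-31 through 2015-04-15.
Second set merges to 2015-03-13 through 2015-03-15, 2015-03-18 through 2015-03-27, 2015-04-04 through 2015-04-16.
A but not B: 2015-03-16 through 2015-03-16, 2015-03-28 through 2015-03-28, 2015-03-31 through 2015-04-03.
B but not A: 2015-03-13 through 2015-03-14, 2015-03-18 through 2015-03-18, 2015-03-23 through 2015-03-24, 2015-04-16 through 2015-04-16.
Combining gives A △ B.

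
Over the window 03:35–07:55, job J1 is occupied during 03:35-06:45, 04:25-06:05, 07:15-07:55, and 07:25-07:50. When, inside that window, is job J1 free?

06:45-07:15

After merging, the occupied span is 03:35-06:45, 07:15-07:55.
Complement within 03:35-07:55: 06:45-07:15.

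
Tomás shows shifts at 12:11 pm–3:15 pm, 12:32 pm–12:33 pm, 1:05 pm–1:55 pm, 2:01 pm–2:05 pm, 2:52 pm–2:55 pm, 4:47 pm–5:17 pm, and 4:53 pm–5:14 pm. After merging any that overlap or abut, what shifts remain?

12:32 pm–12:33 pm overlaps/touches 12:11 pm–3:15 pm → extend to 12:11 pm–3:15 pm.
1:05 pm–1:55 pm overlaps/touches 12:11 pm–3:15 pm → extend to 12:11 pm–3:15 pm.
2:01 pm–2:05 pm overlaps/touches 12:11 pm–3:15 pm → extend to 12:11 pm–3:15 pm.
2:52 pm–2:55 pm overlaps/touches 12:11 pm–3:15 pm → extend to 12:11 pm–3:15 pm.
4:47 pm–5:17 pm is disjoint → start new block.
4:53 pm–5:14 pm overlaps/touches 4:47 pm–5:17 pm → extend to 4:47 pm–5:17 pm.

12:11 pm–3:15 pm, 4:47 pm–5:17 pm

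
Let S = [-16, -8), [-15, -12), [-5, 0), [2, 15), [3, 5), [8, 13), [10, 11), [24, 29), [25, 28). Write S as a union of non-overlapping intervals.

[-15, -12) overlaps/touches [-16, -8) → extend to [-16, -8).
[-5, 0) is disjoint → start new block.
[2, 15) is disjoint → start new block.
[3, 5) overlaps/touches [2, 15) → extend to [2, 15).
[8, 13) overlaps/touches [2, 15) → extend to [2, 15).
[10, 11) overlaps/touches [2, 15) → extend to [2, 15).
[24, 29) is disjoint → start new block.
[25, 28) overlaps/touches [24, 29) → extend to [24, 29).

[-16, -8) ∪ [-5, 0) ∪ [2, 15) ∪ [24, 29)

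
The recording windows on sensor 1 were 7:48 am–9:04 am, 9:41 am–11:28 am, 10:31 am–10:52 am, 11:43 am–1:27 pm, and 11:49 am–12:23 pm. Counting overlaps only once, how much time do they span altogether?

4 h 47 min

Merged: 7:48 am–9:04 am, 9:41 am–11:28 am, 11:43 am–1:27 pm.
Lengths: 1 h 16 min + 1 h 47 min + 1 h 44 min = 4 h 47 min.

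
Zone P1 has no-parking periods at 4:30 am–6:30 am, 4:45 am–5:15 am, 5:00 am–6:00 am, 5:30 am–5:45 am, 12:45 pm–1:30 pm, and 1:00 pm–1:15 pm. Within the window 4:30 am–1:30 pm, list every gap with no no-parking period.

After merging, the occupied span is 4:30 am–6:30 am, 12:45 pm–1:30 pm.
Gaps within 4:30 am–1:30 pm: 6:30 am–12:45 pm.

6:30 am–12:45 pm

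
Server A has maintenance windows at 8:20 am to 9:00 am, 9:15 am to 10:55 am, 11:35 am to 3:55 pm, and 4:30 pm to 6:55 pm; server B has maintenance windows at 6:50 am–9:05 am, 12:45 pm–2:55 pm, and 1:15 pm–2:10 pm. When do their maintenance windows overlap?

Merge the second list: 6:50 am-9:05 am, 12:45 pm-2:55 pm.
8:20 am-9:00 am overlaps B on 8:20 am-9:00 am.
9:15 am-10:55 am falls entirely outside B.
11:35 am-3:55 pm overlaps B on 12:45 pm-2:55 pm.
4:30 pm-6:55 pm falls entirely outside B.

8:20 am-9:00 am, 12:45 pm-2:55 pm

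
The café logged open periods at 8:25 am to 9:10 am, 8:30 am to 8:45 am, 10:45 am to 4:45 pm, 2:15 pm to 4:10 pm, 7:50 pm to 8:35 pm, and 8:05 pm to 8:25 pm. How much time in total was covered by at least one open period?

7 h 30 min

Merged: 8:25 am-9:10 am, 10:45 am-4:45 pm, 7:50 pm-8:35 pm.
Lengths: 45 min + 6 h + 45 min = 7 h 30 min.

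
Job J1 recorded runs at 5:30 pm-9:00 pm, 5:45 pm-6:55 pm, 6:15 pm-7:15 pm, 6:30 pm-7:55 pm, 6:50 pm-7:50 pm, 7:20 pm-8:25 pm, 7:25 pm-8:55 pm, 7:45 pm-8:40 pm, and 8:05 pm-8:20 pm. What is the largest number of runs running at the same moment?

At 7:45 pm, 6 of the intervals are simultaneously active.
No point has more.

6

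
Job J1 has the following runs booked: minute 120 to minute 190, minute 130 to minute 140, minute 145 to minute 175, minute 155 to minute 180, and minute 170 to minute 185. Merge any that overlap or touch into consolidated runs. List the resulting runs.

minute 130 to minute 140 overlaps/touches minute 120 to minute 190 → extend to minute 120 to minute 190.
minute 145 to minute 175 overlaps/touches minute 120 to minute 190 → extend to minute 120 to minute 190.
minute 155 to minute 180 overlaps/touches minute 120 to minute 190 → extend to minute 120 to minute 190.
minute 170 to minute 185 overlaps/touches minute 120 to minute 190 → extend to minute 120 to minute 190.

minute 120 to minute 190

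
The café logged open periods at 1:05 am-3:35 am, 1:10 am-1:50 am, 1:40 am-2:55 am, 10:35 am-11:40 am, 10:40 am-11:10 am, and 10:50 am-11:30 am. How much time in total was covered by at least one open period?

3 h 35 min

Merged: 1:05 am–3:35 am, 10:35 am–11:40 am.
Lengths: 2 h 30 min + 1 h 5 min = 3 h 35 min.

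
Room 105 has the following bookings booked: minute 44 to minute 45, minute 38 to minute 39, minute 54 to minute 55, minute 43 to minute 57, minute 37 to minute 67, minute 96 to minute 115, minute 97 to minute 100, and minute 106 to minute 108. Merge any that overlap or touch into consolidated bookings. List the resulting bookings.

minute 37 to minute 67, minute 96 to minute 115

Sort by start: minute 37 to minute 67, minute 38 to minute 39, minute 43 to minute 57, minute 44 to minute 45, minute 54 to minute 55, minute 96 to minute 115, minute 97 to minute 100, minute 106 to minute 108.
minute 38 to minute 39 overlaps/touches minute 37 to minute 67 → extend to minute 37 to minute 67.
minute 43 to minute 57 overlaps/touches minute 37 to minute 67 → extend to minute 37 to minute 67.
minute 44 to minute 45 overlaps/touches minute 37 to minute 67 → extend to minute 37 to minute 67.
minute 54 to minute 55 overlaps/touches minute 37 to minute 67 → extend to minute 37 to minute 67.
minute 96 to minute 115 is disjoint → start new block.
minute 97 to minute 100 overlaps/touches minute 96 to minute 115 → extend to minute 96 to minute 115.
minute 106 to minute 108 overlaps/touches minute 96 to minute 115 → extend to minute 96 to minute 115.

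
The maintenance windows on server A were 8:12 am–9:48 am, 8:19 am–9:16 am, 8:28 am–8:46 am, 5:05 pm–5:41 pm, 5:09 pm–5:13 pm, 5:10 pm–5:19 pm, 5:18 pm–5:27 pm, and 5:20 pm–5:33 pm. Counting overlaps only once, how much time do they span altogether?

Merged: 8:12 am–9:48 am, 5:05 pm–5:41 pm.
Lengths: 1 h 36 min + 36 min = 2 h 12 min.

2 h 12 min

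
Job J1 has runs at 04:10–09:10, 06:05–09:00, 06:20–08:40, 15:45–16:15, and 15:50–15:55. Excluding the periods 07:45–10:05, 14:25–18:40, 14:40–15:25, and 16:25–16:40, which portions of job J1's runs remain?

04:10–07:45

First set merges to 04:10–09:10, 15:45–16:15.
Second set merges to 07:45–10:05, 14:25–18:40.
04:10–09:10 \ B = 04:10–07:45.
15:45–16:15: entirely removed.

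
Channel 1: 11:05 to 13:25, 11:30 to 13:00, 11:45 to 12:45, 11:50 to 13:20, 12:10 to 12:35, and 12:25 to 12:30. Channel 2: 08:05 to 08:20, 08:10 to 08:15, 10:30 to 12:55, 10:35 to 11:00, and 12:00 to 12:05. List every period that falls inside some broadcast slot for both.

First set merges to 11:05–13:25.
Second set merges to 08:05–08:20, 10:30–12:55.
11:05–13:25 overlaps B on 11:05–12:55.

11:05–12:55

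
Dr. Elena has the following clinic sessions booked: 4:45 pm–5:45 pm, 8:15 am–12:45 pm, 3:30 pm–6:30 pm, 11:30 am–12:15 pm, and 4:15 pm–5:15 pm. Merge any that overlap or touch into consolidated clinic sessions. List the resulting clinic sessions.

Sort by start: 8:15 am-12:45 pm, 11:30 am-12:15 pm, 3:30 pm-6:30 pm, 4:15 pm-5:15 pm, 4:45 pm-5:45 pm.
11:30 am-12:15 pm overlaps/touches 8:15 am-12:45 pm → extend to 8:15 am-12:45 pm.
3:30 pm-6:30 pm is disjoint → start new block.
4:15 pm-5:15 pm overlaps/touches 3:30 pm-6:30 pm → extend to 3:30 pm-6:30 pm.
4:45 pm-5:45 pm overlaps/touches 3:30 pm-6:30 pm → extend to 3:30 pm-6:30 pm.

8:15 am-12:45 pm, 3:30 pm-6:30 pm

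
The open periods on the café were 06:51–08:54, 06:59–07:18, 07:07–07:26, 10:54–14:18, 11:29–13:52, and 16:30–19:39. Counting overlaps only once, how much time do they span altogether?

Merged: 06:51–08:54, 10:54–14:18, 16:30–19:39.
Lengths: 2 h 3 min + 3 h 24 min + 3 h 9 min = 8 h 36 min.

8 h 36 min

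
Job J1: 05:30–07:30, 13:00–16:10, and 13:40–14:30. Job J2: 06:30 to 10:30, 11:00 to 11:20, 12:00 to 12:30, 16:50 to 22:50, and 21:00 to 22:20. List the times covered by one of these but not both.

05:30-06:30, 07:30-10:30, 11:00-11:20, 12:00-12:30, 13:00-16:10, 16:50-22:50

Merge the first list: 05:30-07:30, 13:00-16:10.
Merge the second list: 06:30-10:30, 11:00-11:20, 12:00-12:30, 16:50-22:50.
Only in the first: 05:30-06:30, 13:00-16:10.
Only in the second: 07:30-10:30, 11:00-11:20, 12:00-12:30, 16:50-22:50.
Together these are the periods covered by exactly one.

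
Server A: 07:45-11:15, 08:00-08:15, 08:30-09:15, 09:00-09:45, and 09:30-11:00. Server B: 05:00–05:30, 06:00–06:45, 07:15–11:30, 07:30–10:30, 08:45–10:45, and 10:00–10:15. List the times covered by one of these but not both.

A, merged: 07:45–11:15.
B, merged: 05:00–05:30, 06:00–06:45, 07:15–11:30.
A but not B: none.
B but not A: 05:00–05:30, 06:00–06:45, 07:15–07:45, 11:15–11:30.
Combining gives A △ B.

05:00–05:30, 06:00–06:45, 07:15–07:45, 11:15–11:30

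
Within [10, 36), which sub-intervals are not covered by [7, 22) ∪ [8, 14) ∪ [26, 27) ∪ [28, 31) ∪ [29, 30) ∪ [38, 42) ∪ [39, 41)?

Covered (merged): [7, 22), [26, 27), [28, 31), [38, 42).
Gaps within [10, 36): [22, 26), [27, 28), [31, 36).

[22, 26) ∪ [27, 28) ∪ [31, 36)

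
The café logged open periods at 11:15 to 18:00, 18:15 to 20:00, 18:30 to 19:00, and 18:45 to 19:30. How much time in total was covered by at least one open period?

8 h 30 min

Merged: 11:15–18:00, 18:15–20:00.
Lengths: 6 h 45 min + 1 h 45 min = 8 h 30 min.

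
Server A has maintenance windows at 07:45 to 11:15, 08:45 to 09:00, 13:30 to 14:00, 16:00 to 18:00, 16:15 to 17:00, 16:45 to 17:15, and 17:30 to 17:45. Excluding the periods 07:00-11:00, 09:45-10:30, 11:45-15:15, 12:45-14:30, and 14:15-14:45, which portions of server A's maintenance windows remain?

11:00–11:15, 16:00–18:00

A, merged: 07:45–11:15, 13:30–14:00, 16:00–18:00.
B, merged: 07:00–11:00, 11:45–15:15.
07:45–11:15 with B removed leaves 11:00–11:15.
13:30–14:00 lies entirely inside B → drops out.
16:00–18:00 is untouched.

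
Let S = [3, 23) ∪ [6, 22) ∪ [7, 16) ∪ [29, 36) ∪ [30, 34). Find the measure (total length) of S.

Merged: [3, 23), [29, 36).
Lengths: 20 + 7 = 27.

27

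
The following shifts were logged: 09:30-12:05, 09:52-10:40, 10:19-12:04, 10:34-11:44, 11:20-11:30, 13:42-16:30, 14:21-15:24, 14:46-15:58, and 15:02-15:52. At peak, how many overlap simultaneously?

Sweep endpoints in order; track running count of active intervals.
Peak of 4 reached at 10:34.

4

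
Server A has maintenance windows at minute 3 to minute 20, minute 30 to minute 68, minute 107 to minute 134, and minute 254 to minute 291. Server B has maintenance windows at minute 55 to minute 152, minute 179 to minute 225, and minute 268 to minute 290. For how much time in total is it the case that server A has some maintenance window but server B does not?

A \ B = minute 3 to minute 20, minute 30 to minute 55, minute 254 to minute 268, minute 290 to minute 291.
Total: 17 minutes + 25 minutes + 14 minutes + 1 minute = 57 minutes.

57 minutes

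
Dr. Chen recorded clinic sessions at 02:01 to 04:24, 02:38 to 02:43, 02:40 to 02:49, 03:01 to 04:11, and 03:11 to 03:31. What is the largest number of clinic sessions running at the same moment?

3

At 02:40, 3 of the intervals are simultaneously active.
No point has more.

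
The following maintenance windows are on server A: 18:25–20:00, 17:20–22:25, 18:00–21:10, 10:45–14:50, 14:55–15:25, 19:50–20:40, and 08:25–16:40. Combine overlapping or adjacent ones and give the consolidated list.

Sort by start: 08:25-16:40, 10:45-14:50, 14:55-15:25, 17:20-22:25, 18:00-21:10, 18:25-20:00, 19:50-20:40.
10:45-14:50 overlaps/touches 08:25-16:40 → extend to 08:25-16:40.
14:55-15:25 overlaps/touches 08:25-16:40 → extend to 08:25-16:40.
17:20-22:25 is disjoint → start new block.
18:00-21:10 overlaps/touches 17:20-22:25 → extend to 17:20-22:25.
18:25-20:00 overlaps/touches 17:20-22:25 → extend to 17:20-22:25.
19:50-20:40 overlaps/touches 17:20-22:25 → extend to 17:20-22:25.

08:25-16:40, 17:20-22:25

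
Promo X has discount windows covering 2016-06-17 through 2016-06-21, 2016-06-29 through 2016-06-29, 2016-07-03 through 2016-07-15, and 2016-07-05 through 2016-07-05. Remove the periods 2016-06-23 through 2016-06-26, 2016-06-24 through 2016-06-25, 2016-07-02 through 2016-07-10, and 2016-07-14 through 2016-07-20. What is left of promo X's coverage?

2016-06-17 through 2016-06-21, 2016-06-29 through 2016-06-29, 2016-07-11 through 2016-07-13

First set merges to 2016-06-17 through 2016-06-21, 2016-06-29 through 2016-06-29, 2016-07-03 through 2016-07-15.
Second set merges to 2016-06-23 through 2016-06-26, 2016-07-02 through 2016-07-10, 2016-07-14 through 2016-07-20.
2016-06-17 through 2016-06-21: nothing removed.
2016-06-29 through 2016-06-29: nothing removed.
2016-07-03 through 2016-07-15 \ B = 2016-07-11 through 2016-07-13.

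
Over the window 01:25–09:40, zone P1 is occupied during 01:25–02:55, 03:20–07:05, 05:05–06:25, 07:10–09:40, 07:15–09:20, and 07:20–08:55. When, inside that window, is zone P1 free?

The merged coverage is 01:25-02:55, 03:20-07:05, 07:10-09:40.
Uncovered inside 01:25-09:40: 02:55-03:20, 07:05-07:10.

02:55-03:20, 07:05-07:10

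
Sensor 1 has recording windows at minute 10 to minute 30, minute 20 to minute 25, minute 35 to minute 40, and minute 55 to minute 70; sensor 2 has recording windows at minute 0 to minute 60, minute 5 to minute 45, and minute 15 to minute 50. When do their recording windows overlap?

Merge the first list: minute 10 to minute 30, minute 35 to minute 40, minute 55 to minute 70.
Merge the second list: minute 0 to minute 60.
minute 10 to minute 30 overlaps B on minute 10 to minute 30.
minute 35 to minute 40 overlaps B on minute 35 to minute 40.
minute 55 to minute 70 overlaps B on minute 55 to minute 60.

minute 10 to minute 30, minute 35 to minute 40, minute 55 to minute 60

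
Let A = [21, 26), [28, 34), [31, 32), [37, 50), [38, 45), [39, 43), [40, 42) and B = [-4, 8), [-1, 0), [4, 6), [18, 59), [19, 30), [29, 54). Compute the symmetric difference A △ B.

Merge the first list: [21, 26), [28, 34), [37, 50).
Merge the second list: [-4, 8), [18, 59).
Only in the first: none.
Only in the second: [-4, 8), [18, 21), [26, 28), [34, 37), [50, 59).
Together these are the periods covered by exactly one.

[-4, 8) ∪ [18, 21) ∪ [26, 28) ∪ [34, 37) ∪ [50, 59)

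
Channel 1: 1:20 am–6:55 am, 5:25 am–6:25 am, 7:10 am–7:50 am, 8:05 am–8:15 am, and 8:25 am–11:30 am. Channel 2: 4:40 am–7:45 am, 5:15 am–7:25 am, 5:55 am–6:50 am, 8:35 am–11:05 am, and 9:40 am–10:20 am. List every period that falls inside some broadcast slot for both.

Merge the first list: 1:20 am–6:55 am, 7:10 am–7:50 am, 8:05 am–8:15 am, 8:25 am–11:30 am.
Merge the second list: 4:40 am–7:45 am, 8:35 am–11:05 am.
1:20 am–6:55 am overlaps B on 4:40 am–6:55 am.
7:10 am–7:50 am overlaps B on 7:10 am–7:45 am.
8:05 am–8:15 am falls entirely outside B.
8:25 am–11:30 am overlaps B on 8:35 am–11:05 am.

4:40 am–6:55 am, 7:10 am–7:45 am, 8:35 am–11:05 am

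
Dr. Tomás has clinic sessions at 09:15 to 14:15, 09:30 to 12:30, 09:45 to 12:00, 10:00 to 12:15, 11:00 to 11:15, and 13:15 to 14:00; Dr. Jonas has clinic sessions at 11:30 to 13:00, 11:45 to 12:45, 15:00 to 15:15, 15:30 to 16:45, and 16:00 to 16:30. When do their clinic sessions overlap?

11:30–13:00

First set merges to 09:15–14:15.
Second set merges to 11:30–13:00, 15:00–15:15, 15:30–16:45.
09:15–14:15 overlaps B on 11:30–13:00.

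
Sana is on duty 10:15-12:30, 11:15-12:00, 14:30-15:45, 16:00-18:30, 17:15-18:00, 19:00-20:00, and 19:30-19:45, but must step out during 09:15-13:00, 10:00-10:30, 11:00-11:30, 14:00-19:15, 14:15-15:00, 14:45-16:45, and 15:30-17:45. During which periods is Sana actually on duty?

A, merged: 10:15–12:30, 14:30–15:45, 16:00–18:30, 19:00–20:00.
B, merged: 09:15–13:00, 14:00–19:15.
10:15–12:30 lies entirely inside B → drops out.
14:30–15:45 lies entirely inside B → drops out.
16:00–18:30 lies entirely inside B → drops out.
19:00–20:00 with B removed leaves 19:15–20:00.

19:15–20:00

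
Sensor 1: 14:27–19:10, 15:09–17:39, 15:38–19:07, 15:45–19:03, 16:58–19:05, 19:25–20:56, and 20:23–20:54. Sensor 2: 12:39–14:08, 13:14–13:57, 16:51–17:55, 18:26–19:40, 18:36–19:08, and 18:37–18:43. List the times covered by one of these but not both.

First set merges to 14:27–19:10, 19:25–20:56.
Second set merges to 12:39–14:08, 16:51–17:55, 18:26–19:40.
A but not B: 14:27–16:51, 17:55–18:26, 19:40–20:56.
B but not A: 12:39–14:08, 19:10–19:25.
Combining gives A △ B.

12:39–14:08, 14:27–16:51, 17:55–18:26, 19:10–19:25, 19:40–20:56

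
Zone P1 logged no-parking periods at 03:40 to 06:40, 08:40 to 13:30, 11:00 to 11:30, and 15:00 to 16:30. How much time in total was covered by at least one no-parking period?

Merged: 03:40–06:40, 08:40–13:30, 15:00–16:30.
Lengths: 3 h + 4 h 50 min + 1 h 30 min = 9 h 20 min.

9 h 20 min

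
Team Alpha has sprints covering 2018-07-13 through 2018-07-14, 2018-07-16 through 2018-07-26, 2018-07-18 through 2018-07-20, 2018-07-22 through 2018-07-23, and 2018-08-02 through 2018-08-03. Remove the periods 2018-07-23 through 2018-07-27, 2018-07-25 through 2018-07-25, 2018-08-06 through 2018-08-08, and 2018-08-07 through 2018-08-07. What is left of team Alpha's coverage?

A, merged: 2018-07-13 through 2018-07-14, 2018-07-16 through 2018-07-26, 2018-08-02 through 2018-08-03.
B, merged: 2018-07-23 through 2018-07-27, 2018-08-06 through 2018-08-08.
2018-07-13 through 2018-07-14: nothing removed.
2018-07-16 through 2018-07-26 \ B = 2018-07-16 through 2018-07-22.
2018-08-02 through 2018-08-03: nothing removed.

2018-07-13 through 2018-07-14, 2018-07-16 through 2018-07-22, 2018-08-02 through 2018-08-03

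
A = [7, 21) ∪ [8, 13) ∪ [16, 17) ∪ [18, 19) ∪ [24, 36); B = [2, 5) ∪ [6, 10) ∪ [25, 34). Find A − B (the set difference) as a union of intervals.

[10, 21) ∪ [24, 25) ∪ [34, 36)

A, merged: [7, 21), [24, 36).
[7, 21) \ B = [10, 21).
[24, 36) \ B = [24, 25), [34, 36).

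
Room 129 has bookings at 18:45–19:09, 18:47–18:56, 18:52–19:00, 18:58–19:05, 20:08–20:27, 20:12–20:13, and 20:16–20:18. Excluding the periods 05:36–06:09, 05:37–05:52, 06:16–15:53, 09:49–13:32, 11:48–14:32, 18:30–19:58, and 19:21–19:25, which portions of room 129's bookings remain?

20:08–20:27

First set merges to 18:45–19:09, 20:08–20:27.
Second set merges to 05:36–06:09, 06:16–15:53, 18:30–19:58.
18:45–19:09 lies entirely inside B → drops out.
20:08–20:27 is untouched.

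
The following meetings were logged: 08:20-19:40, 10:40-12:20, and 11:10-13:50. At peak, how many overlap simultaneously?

At 11:10, 3 of the intervals are simultaneously active.
No point has more.

3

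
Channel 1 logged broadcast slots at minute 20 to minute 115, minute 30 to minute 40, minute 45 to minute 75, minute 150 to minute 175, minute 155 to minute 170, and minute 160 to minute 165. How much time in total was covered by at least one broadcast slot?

Merged: minute 20 to minute 115, minute 150 to minute 175.
Lengths: 95 minutes + 25 minutes = 120 minutes.

120 minutes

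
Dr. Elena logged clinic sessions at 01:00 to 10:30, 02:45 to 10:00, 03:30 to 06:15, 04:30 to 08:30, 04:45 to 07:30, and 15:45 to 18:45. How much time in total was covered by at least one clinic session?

12 h 30 min

Merged: 01:00–10:30, 15:45–18:45.
Lengths: 9 h 30 min + 3 h = 12 h 30 min.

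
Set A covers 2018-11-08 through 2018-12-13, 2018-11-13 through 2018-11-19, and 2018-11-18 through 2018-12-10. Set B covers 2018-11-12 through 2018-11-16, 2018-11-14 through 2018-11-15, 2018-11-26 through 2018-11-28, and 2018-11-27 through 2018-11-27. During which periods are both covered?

2018-11-12 through 2018-11-16, 2018-11-26 through 2018-11-28

A, merged: 2018-11-08 through 2018-12-13.
B, merged: 2018-11-12 through 2018-11-16, 2018-11-26 through 2018-11-28.
2018-11-08 through 2018-12-13 meets the second set on 2018-11-12 through 2018-11-16, 2018-11-26 through 2018-11-28.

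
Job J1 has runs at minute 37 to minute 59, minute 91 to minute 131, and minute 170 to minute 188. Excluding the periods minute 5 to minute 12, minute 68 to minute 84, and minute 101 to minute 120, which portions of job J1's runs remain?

minute 37 to minute 59, minute 91 to minute 101, minute 120 to minute 131, minute 170 to minute 188

minute 37 to minute 59 is untouched.
minute 91 to minute 131 with B removed leaves minute 91 to minute 101, minute 120 to minute 131.
minute 170 to minute 188 is untouched.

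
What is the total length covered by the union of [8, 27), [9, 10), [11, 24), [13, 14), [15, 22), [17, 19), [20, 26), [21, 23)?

Merged: [8, 27).
Length: 19.

19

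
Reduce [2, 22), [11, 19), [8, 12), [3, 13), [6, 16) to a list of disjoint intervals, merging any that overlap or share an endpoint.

Sort by start: [2, 22), [3, 13), [6, 16), [8, 12), [11, 19).
[3, 13) overlaps/touches [2, 22) → extend to [2, 22).
[6, 16) overlaps/touches [2, 22) → extend to [2, 22).
[8, 12) overlaps/touches [2, 22) → extend to [2, 22).
[11, 19) overlaps/touches [2, 22) → extend to [2, 22).

[2, 22)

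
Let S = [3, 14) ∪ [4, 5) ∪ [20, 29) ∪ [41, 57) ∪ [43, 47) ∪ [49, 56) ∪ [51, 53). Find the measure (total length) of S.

Merged: [3, 14), [20, 29), [41, 57).
Lengths: 11 + 9 + 16 = 36.

36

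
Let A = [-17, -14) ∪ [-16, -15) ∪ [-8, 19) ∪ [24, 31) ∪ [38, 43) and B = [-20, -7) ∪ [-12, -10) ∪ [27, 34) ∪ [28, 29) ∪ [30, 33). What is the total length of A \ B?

34

First set merges to [-17, -14), [-8, 19), [24, 31), [38, 43).
Second set merges to [-20, -7), [27, 34).
A \ B = [-7, 19), [24, 27), [38, 43).
Total: 26 + 3 + 5 = 34.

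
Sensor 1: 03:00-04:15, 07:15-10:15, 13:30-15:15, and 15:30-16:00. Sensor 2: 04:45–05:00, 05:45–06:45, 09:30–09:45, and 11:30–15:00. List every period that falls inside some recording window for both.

03:00–04:15: no overlap with the second set.
07:15–10:15 meets the second set on 09:30–09:45.
13:30–15:15 meets the second set on 13:30–15:00.
15:30–16:00: no overlap with the second set.

09:30–09:45, 13:30–15:00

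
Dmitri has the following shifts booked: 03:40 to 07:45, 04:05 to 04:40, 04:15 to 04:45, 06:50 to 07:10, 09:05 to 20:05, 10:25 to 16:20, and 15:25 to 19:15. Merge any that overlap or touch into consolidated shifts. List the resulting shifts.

04:05-04:40 overlaps/touches 03:40-07:45 → extend to 03:40-07:45.
04:15-04:45 overlaps/touches 03:40-07:45 → extend to 03:40-07:45.
06:50-07:10 overlaps/touches 03:40-07:45 → extend to 03:40-07:45.
09:05-20:05 is disjoint → start new block.
10:25-16:20 overlaps/touches 09:05-20:05 → extend to 09:05-20:05.
15:25-19:15 overlaps/touches 09:05-20:05 → extend to 09:05-20:05.

03:40-07:45, 09:05-20:05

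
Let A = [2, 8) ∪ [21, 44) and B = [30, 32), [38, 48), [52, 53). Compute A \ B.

[2, 8) is untouched.
[21, 44) with B removed leaves [21, 30), [32, 38).

[2, 8) ∪ [21, 30) ∪ [32, 38)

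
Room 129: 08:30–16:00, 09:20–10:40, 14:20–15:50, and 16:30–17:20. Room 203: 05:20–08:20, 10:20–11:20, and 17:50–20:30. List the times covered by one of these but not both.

Merge the first list: 08:30–16:00, 16:30–17:20.
A \ B = 08:30–10:20, 11:20–16:00, 16:30–17:20.
B \ A = 05:20–08:20, 17:50–20:30.
Union of the two gives the symmetric difference.

05:20–08:20, 08:30–10:20, 11:20–16:00, 16:30–17:20, 17:50–20:30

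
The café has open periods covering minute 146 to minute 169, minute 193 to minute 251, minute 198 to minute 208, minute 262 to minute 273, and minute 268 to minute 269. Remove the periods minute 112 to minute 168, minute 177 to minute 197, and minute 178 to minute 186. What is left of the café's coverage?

minute 168 to minute 169, minute 197 to minute 251, minute 262 to minute 273

Merge the first list: minute 146 to minute 169, minute 193 to minute 251, minute 262 to minute 273.
Merge the second list: minute 112 to minute 168, minute 177 to minute 197.
minute 146 to minute 169 minus B → minute 168 to minute 169.
minute 193 to minute 251 minus B → minute 197 to minute 251.
minute 262 to minute 273: no B overlap → unchanged.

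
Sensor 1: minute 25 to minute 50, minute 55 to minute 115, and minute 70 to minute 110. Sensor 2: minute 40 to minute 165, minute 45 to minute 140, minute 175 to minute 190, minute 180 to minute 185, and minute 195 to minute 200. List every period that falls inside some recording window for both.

minute 40 to minute 50, minute 55 to minute 115

A, merged: minute 25 to minute 50, minute 55 to minute 115.
B, merged: minute 40 to minute 165, minute 175 to minute 190, minute 195 to minute 200.
minute 25 to minute 50 overlaps B on minute 40 to minute 50.
minute 55 to minute 115 overlaps B on minute 55 to minute 115.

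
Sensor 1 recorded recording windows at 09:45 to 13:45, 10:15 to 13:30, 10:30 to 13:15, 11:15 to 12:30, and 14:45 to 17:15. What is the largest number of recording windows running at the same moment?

4

Sweep endpoints in order; track running count of active intervals.
Peak of 4 reached at 11:15.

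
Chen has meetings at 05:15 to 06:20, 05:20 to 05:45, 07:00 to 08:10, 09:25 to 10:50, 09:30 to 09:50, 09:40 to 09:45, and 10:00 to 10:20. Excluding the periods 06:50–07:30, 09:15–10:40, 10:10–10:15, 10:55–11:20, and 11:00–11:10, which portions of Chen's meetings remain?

First set merges to 05:15–06:20, 07:00–08:10, 09:25–10:50.
Second set merges to 06:50–07:30, 09:15–10:40, 10:55–11:20.
05:15–06:20: nothing removed.
07:00–08:10 \ B = 07:30–08:10.
09:25–10:50 \ B = 10:40–10:50.

05:15–06:20, 07:30–08:10, 10:40–10:50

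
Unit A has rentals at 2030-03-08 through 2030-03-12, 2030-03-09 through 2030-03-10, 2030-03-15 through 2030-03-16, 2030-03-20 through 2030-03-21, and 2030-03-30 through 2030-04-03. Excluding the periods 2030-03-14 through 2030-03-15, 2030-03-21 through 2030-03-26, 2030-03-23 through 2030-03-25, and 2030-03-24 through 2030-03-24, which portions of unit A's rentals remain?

2030-03-08 through 2030-03-12, 2030-03-16 through 2030-03-16, 2030-03-20 through 2030-03-20, 2030-03-30 through 2030-04-03

Merge the first list: 2030-03-08 through 2030-03-12, 2030-03-15 through 2030-03-16, 2030-03-20 through 2030-03-21, 2030-03-30 through 2030-04-03.
Merge the second list: 2030-03-14 through 2030-03-15, 2030-03-21 through 2030-03-26.
2030-03-08 through 2030-03-12: no B overlap → unchanged.
2030-03-15 through 2030-03-16 minus B → 2030-03-16 through 2030-03-16.
2030-03-20 through 2030-03-21 minus B → 2030-03-20 through 2030-03-20.
2030-03-30 through 2030-04-03: no B overlap → unchanged.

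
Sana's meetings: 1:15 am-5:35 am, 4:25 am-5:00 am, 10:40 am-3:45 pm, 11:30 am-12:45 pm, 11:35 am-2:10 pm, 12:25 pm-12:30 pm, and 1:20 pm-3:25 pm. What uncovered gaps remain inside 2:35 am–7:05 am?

5:35 am–7:05 am

After merging, the occupied span is 1:15 am–5:35 am, 10:40 am–3:45 pm.
Uncovered inside 2:35 am–7:05 am: 5:35 am–7:05 am.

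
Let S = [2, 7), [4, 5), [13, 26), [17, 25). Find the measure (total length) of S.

18

Merged: [2, 7), [13, 26).
Lengths: 5 + 13 = 18.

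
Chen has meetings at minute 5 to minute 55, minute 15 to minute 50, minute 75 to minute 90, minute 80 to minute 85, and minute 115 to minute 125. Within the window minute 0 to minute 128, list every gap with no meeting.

The merged coverage is minute 5 to minute 55, minute 75 to minute 90, minute 115 to minute 125.
Complement within minute 0 to minute 128: minute 0 to minute 5, minute 55 to minute 75, minute 90 to minute 115, minute 125 to minute 128.

minute 0 to minute 5, minute 55 to minute 75, minute 90 to minute 115, minute 125 to minute 128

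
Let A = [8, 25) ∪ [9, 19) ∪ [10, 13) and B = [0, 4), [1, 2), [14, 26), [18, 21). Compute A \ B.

[8, 14)

First set merges to [8, 25).
Second set merges to [0, 4), [14, 26).
[8, 25) with B removed leaves [8, 14).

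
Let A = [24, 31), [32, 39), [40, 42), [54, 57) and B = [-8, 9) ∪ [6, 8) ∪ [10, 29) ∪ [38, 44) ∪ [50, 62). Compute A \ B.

[29, 31) ∪ [32, 38)

Merge the second list: [-8, 9), [10, 29), [38, 44), [50, 62).
[24, 31) \ B = [29, 31).
[32, 39) \ B = [32, 38).
[40, 42): entirely removed.
[54, 57): entirely removed.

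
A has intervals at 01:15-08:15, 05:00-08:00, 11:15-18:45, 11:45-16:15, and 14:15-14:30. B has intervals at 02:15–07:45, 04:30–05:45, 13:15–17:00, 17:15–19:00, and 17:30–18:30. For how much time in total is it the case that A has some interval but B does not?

A, merged: 01:15–08:15, 11:15–18:45.
B, merged: 02:15–07:45, 13:15–17:00, 17:15–19:00.
A \ B = 01:15–02:15, 07:45–08:15, 11:15–13:15, 17:00–17:15.
Total: 1 h + 30 min + 2 h + 15 min = 3 h 45 min.

3 h 45 min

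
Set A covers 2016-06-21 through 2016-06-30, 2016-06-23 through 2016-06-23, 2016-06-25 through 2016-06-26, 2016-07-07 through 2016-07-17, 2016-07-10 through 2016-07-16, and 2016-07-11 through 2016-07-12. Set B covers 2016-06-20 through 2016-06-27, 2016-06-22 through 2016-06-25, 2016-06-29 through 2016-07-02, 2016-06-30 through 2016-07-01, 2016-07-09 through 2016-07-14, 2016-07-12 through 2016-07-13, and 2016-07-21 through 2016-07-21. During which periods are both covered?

2016-06-21 through 2016-06-27, 2016-06-29 through 2016-06-30, 2016-07-09 through 2016-07-14

First set merges to 2016-06-21 through 2016-06-30, 2016-07-07 through 2016-07-17.
Second set merges to 2016-06-20 through 2016-06-27, 2016-06-29 through 2016-07-02, 2016-07-09 through 2016-07-14, 2016-07-21 through 2016-07-21.
2016-06-21 through 2016-06-30 overlaps B on 2016-06-21 through 2016-06-27, 2016-06-29 through 2016-06-30.
2016-07-07 through 2016-07-17 overlaps B on 2016-07-09 through 2016-07-14.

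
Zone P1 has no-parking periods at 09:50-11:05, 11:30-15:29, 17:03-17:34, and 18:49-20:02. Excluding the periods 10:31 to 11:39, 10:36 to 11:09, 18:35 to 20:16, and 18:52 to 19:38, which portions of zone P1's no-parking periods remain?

B, merged: 10:31-11:39, 18:35-20:16.
09:50-11:05 \ B = 09:50-10:31.
11:30-15:29 \ B = 11:39-15:29.
17:03-17:34: nothing removed.
18:49-20:02: entirely removed.

09:50-10:31, 11:39-15:29, 17:03-17:34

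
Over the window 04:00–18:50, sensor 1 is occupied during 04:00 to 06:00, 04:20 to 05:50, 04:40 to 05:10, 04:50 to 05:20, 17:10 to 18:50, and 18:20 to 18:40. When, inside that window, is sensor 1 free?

After merging, the occupied span is 04:00–06:00, 17:10–18:50.
Complement within 04:00–18:50: 06:00–17:10.

06:00–17:10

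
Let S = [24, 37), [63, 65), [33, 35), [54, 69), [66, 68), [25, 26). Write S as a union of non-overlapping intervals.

[24, 37) ∪ [54, 69)

Sort by start: [24, 37), [25, 26), [33, 35), [54, 69), [63, 65), [66, 68).
[25, 26) overlaps/touches [24, 37) → extend to [24, 37).
[33, 35) overlaps/touches [24, 37) → extend to [24, 37).
[54, 69) is disjoint → start new block.
[63, 65) overlaps/touches [54, 69) → extend to [54, 69).
[66, 68) overlaps/touches [54, 69) → extend to [54, 69).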